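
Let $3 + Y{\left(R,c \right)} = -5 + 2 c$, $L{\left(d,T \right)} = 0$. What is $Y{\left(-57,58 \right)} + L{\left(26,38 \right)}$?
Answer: $108$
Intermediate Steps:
$Y{\left(R,c \right)} = -8 + 2 c$ ($Y{\left(R,c \right)} = -3 + \left(-5 + 2 c\right) = -8 + 2 c$)
$Y{\left(-57,58 \right)} + L{\left(26,38 \right)} = \left(-8 + 2 \cdot 58\right) + 0 = \left(-8 + 116\right) + 0 = 108 + 0 = 108$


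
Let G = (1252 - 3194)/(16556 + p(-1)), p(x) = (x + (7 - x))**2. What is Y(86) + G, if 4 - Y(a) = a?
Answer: -1363552/16605 ≈ -82.117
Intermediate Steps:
p(x) = 49 (p(x) = 7**2 = 49)
Y(a) = 4 - a
G = -1942/16605 (G = (1252 - 3194)/(16556 + 49) = -1942/16605 ≈ -0.11695)
Y(86) + G = (4 - 1*86) - 1942/16605 = (4 - 86) - 1942/16605 = -82 - 1942/16605 = -1363552/16605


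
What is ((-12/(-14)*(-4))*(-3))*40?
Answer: 2880/7 ≈ 411.43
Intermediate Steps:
((-12/(-14)*(-4))*(-3))*40 = ((-12*(-1/14)*(-4))*(-3))*40 = (((6/7)*(-4))*(-3))*40 = -24/7*(-3)*40 = (72/7)*40 = 2880/7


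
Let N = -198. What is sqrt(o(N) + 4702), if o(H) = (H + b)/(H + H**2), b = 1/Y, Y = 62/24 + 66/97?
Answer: 5*sqrt(114720509513166711)/24697299 ≈ 68.571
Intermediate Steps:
Y = 3799/1164 (Y = 62*(1/24) + 66*(1/97) = 31/12 + 66/97 = 3799/1164 ≈ 3.2637)
b = 1164/3799 (b = 1/(3799/1164) = 1164/3799 ≈ 0.30640)
o(H) = (1164/3799 + H)/(H + H**2) (o(H) = (H + 1164/3799)/(H + H**2) = (1164/3799 + H)/(H + H**2))
sqrt(o(N) + 4702) = sqrt((1164/3799 - 198)/((-198)*(1 - 198)) + 4702) = sqrt(-1/198*(-751038/3799)/(-197) + 4702) = sqrt(-1/198*(-1/197)*(-751038/3799) + 4702) = sqrt(-125173/24697299 + 4702) = sqrt(116126574725/24697299) = 5*sqrt(114720509513166711)/24697299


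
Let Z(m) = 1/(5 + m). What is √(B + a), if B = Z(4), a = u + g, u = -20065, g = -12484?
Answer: 2*I*√73235/3 ≈ 180.41*I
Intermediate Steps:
a = -32549 (a = -20065 - 12484 = -32549)
B = ⅑ (B = 1/(5 + 4) = 1/9 = ⅑ ≈ 0.11111)
√(B + a) = √(⅑ - 32549) = √(-292940/9) = 2*I*√73235/3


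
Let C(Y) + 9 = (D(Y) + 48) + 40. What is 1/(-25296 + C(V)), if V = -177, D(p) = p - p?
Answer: -1/25217 ≈ -3.9656e-5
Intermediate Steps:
D(p) = 0
C(Y) = 79 (C(Y) = -9 + ((0 + 48) + 40) = -9 + (48 + 40) = -9 + 88 = 79)
1/(-25296 + C(V)) = 1/(-25296 + 79) = 1/(-25217) = -1/25217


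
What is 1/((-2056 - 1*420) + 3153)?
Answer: 1/677 ≈ 0.0014771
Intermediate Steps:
1/((-2056 - 1*420) + 3153) = 1/((-2056 - 420) + 3153) = 1/(-2476 + 3153) = 1/677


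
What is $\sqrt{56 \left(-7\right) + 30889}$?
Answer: $\sqrt{30497} \approx 174.63$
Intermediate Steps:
$\sqrt{56 \left(-7\right) + 30889} = \sqrt{-392 + 30889} = \sqrt{30497}$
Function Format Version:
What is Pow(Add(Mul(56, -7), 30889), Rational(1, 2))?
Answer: Pow(30497, Rational(1, 2)) ≈ 174.63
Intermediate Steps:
Pow(Add(Mul(56, -7), 30889), Rational(1, 2)) = Pow(Add(-392, 30889), Rational(1, 2)) = Pow(30497, Rational(1, 2))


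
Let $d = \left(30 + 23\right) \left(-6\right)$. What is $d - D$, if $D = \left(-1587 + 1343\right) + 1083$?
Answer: $-1157$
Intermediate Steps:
$d = -318$ ($d = 53 \left(-6\right) = -318$)
$D = 839$ ($D = -244 + 1083 = 839$)
$d - D = -318 - 839 = -1157$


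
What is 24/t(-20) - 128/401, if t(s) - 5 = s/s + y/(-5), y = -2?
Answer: 5503/1604 ≈ 3.4308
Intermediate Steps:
t(s) = 32/5 (t(s) = 5 + (s/s - 2/(-5)) = 5 + (1 - 2*(-⅕)) = 5 + (1 + ⅖) = 5 + 7/5 = 32/5)
24/t(-20) - 128/401 = 24/(32/5) - 128/401 = 24*(5/32) - 128*1/401 = 15/4 - 128/401 = 5503/1604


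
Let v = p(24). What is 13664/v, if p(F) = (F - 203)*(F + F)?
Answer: -854/537 ≈ -1.5903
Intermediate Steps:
p(F) = 2*F*(-203 + F) (p(F) = (-203 + F)*(2*F) = 2*F*(-203 + F))
v = -8592 (v = 2*24*(-203 + 24) = 2*24*(-179) = -8592)
13664/v = 13664/(-8592) = 13664*(-1/8592) = -854/537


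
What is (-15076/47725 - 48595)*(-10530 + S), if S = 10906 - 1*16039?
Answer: 1579382998131/2075 ≈ 7.6115e+8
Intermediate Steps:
S = -5133 (S = 10906 - 16039 = -5133)
(-15076/47725 - 48595)*(-10530 + S) = (-15076/47725 - 48595)*(-10530 - 5133) = (-15076*1/47725 - 48595)*(-15663) = (-15076/47725 - 48595)*(-15663) = -2319211451/47725*(-15663) = 1579382998131/2075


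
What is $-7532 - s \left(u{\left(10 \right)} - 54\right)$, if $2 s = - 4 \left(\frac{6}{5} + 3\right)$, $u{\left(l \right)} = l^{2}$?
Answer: $- \frac{35728}{5} \approx -7145.6$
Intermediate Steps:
$s = - \frac{42}{5}$ ($s = \frac{\left(-4\right) \left(\frac{6}{5} + 3\right)}{2} = \frac{\left(-4\right) \frac{21}{5}}{2} = \frac{1}{2} \left(- \frac{84}{5}\right) = - \frac{42}{5} \approx -8.4$)
$-7532 - s \left(u{\left(10 \right)} - 54\right) = -7532 - - \frac{42 \left(10^{2} - 54\right)}{5} = -7532 - - \frac{42 \left(100 - 54\right)}{5} = -7532 - \left(- \frac{42}{5}\right) 46 = -7532 - - \frac{1932}{5} = -7532 + \frac{1932}{5} = - \frac{35728}{5}$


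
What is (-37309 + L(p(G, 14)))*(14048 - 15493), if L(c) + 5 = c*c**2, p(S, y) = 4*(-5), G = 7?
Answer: 65478730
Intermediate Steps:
p(S, y) = -20
L(c) = -5 + c**3 (L(c) = -5 + c*c**2 = -5 + c**3)
(-37309 + L(p(G, 14)))*(14048 - 15493) = (-37309 + (-5 + (-20)**3))*(14048 - 15493) = (-37309 + (-5 - 8000))*(-1445) = (-37309 - 8005)*(-1445) = -45314*(-1445) = 65478730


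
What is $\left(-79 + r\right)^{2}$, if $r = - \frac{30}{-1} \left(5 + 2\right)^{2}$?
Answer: $1934881$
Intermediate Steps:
$r = 1470$ ($r = \left(-30\right) \left(-1\right) 7^{2} = 30 \cdot 49 = 1470$)
$\left(-79 + r\right)^{2} = \left(-79 + 1470\right)^{2} = 1391^{2} = 1934881$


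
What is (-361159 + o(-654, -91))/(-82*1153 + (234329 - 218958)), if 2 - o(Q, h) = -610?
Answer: 360547/79175 ≈ 4.5538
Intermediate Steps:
o(Q, h) = 612 (o(Q, h) = 2 - 1*(-610) = 2 + 610 = 612)
(-361159 + o(-654, -91))/(-82*1153 + (234329 - 218958)) = (-361159 + 612)/(-82*1153 + (234329 - 218958)) = -360547/(-94546 + 15371) = -360547/(-79175) = -360547*(-1/79175) = 360547/79175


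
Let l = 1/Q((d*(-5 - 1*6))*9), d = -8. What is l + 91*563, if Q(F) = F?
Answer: 40576537/792 ≈ 51233.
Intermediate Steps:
l = 1/792 (l = 1/(-8*(-5 - 1*6)*9) = 1/(-8*(-5 - 6)*9) = 1/(-8*(-11)*9) = 1/(88*9) = 1/792 ≈ 0.0012626)
l + 91*563 = 1/792 + 91*563 = 1/792 + 51233 = 40576537/792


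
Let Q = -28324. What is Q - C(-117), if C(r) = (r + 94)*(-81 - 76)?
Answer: -31935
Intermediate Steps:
C(r) = -14758 - 157*r (C(r) = (94 + r)*(-157) = -14758 - 157*r)
Q - C(-117) = -28324 - (-14758 - 157*(-117)) = -28324 - (-14758 + 18369) = -28324 - 1*3611 = -28324 - 3611 = -31935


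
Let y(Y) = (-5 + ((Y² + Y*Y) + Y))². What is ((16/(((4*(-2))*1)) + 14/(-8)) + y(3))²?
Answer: 1018081/16 ≈ 63630.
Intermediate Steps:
y(Y) = (-5 + Y + 2*Y²)² (y(Y) = (-5 + ((Y² + Y²) + Y))² = (-5 + (2*Y² + Y))² = (-5 + (Y + 2*Y²))² = (-5 + Y + 2*Y²)²)
((16/(((4*(-2))*1)) + 14/(-8)) + y(3))² = ((16/(((4*(-2))*1)) + 14/(-8)) + (-5 + 3 + 2*3²)²)² = ((16/((-8*1)) + 14*(-⅛)) + (-5 + 3 + 2*9)²)² = ((16/(-8) - 7/4) + (-5 + 3 + 18)²)² = ((16*(-⅛) - 7/4) + 16²)² = ((-2 - 7/4) + 256)² = (-15/4 + 256)² = (1009/4)² = 1018081/16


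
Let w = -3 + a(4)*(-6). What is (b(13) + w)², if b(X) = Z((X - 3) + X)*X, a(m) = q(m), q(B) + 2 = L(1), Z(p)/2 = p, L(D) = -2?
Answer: 383161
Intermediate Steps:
Z(p) = 2*p
q(B) = -4 (q(B) = -2 - 2 = -4)
a(m) = -4
w = 21 (w = -3 - 4*(-6) = -3 + 24 = 21)
b(X) = X*(-6 + 4*X) (b(X) = (2*((X - 3) + X))*X = (2*((-3 + X) + X))*X = (2*(-3 + 2*X))*X = (-6 + 4*X)*X = X*(-6 + 4*X))
(b(13) + w)² = (2*13*(-3 + 2*13) + 21)² = (2*13*(-3 + 26) + 21)² = (2*13*23 + 21)² = (598 + 21)² = 619² = 383161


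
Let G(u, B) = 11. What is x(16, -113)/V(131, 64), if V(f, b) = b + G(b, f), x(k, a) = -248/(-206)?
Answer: 124/7725 ≈ 0.016052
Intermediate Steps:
x(k, a) = 124/103 (x(k, a) = -248*(-1/206) = 124/103)
V(f, b) = 11 + b (V(f, b) = b + 11 = 11 + b)
x(16, -113)/V(131, 64) = 124/(103*(11 + 64)) = (124/103)/75 = (124/103)*(1/75) = 124/7725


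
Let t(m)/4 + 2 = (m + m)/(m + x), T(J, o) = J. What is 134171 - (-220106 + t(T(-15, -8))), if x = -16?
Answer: 10982715/31 ≈ 3.5428e+5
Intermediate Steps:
t(m) = -8 + 8*m/(-16 + m) (t(m) = -8 + 4*((m + m)/(m - 16)) = -8 + 4*((2*m)/(-16 + m)) = -8 + 4*(2*m/(-16 + m)) = -8 + 8*m/(-16 + m))
134171 - (-220106 + t(T(-15, -8))) = 134171 - (-220106 + 128/(-16 - 15)) = 134171 - (-220106 + 128/(-31)) = 134171 - (-220106 + 128*(-1/31)) = 134171 - (-220106 - 128/31) = 134171 - 1*(-6823414/31) = 134171 + 6823414/31 = 10982715/31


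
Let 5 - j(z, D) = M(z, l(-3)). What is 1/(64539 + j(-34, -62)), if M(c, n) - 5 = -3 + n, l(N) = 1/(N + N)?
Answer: 6/387253 ≈ 1.5494e-5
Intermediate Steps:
l(N) = 1/(2*N)
M(c, n) = 2 + n (M(c, n) = 5 + (-3 + n) = 2 + n)
j(z, D) = 19/6 (j(z, D) = 5 - (2 + (1/2)/(-3)) = 5 - (2 + (1/2)*(-1/3)) = 5 - (2 - 1/6) = 5 - 1*11/6 = 5 - 11/6 = 19/6)
1/(64539 + j(-34, -62)) = 1/(64539 + 19/6) = 1/(387253/6) = 6/387253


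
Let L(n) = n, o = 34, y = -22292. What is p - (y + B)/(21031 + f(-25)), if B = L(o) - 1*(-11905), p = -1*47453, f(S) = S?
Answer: -332262455/7002 ≈ -47453.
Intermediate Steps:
p = -47453
B = 11939 (B = 34 - 1*(-11905) = 34 + 11905 = 11939)
p - (y + B)/(21031 + f(-25)) = -47453 - (-22292 + 11939)/(21031 - 25) = -47453 - (-10353)/21006 = -47453 - 1*(-3451/7002) = -47453 + 3451/7002 = -332262455/7002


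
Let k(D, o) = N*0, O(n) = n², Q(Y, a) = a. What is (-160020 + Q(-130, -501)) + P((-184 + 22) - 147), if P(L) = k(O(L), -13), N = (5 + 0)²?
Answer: -160521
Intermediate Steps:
N = 25 (N = 5² = 25)
k(D, o) = 0 (k(D, o) = 25*0 = 0)
P(L) = 0
(-160020 + Q(-130, -501)) + P((-184 + 22) - 147) = (-160020 - 501) + 0 = -160521 + 0 = -160521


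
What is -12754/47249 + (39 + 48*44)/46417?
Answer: -490369819/2193156833 ≈ -0.22359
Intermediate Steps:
-12754/47249 + (39 + 48*44)/46417 = -12754*1/47249 + (39 + 2112)*(1/46417) = -12754/47249 + 2151*(1/46417) = -12754/47249 + 2151/46417 = -490369819/2193156833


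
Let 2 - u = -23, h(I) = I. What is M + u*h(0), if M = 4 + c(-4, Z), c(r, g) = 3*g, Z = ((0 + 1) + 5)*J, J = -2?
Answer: -32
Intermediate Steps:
u = 25 (u = 2 - 1*(-23) = 2 + 23 = 25)
Z = -12 (Z = ((0 + 1) + 5)*(-2) = (1 + 5)*(-2) = 6*(-2) = -12)
M = -32 (M = 4 + 3*(-12) = 4 - 36 = -32)
M + u*h(0) = -32 + 25*0 = -32 + 0 = -32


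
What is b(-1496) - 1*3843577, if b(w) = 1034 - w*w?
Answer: -6080559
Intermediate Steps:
b(w) = 1034 - w²
b(-1496) - 1*3843577 = (1034 - 1*(-1496)²) - 1*3843577 = (1034 - 1*2238016) - 3843577 = (1034 - 2238016) - 3843577 = -2236982 - 3843577 = -6080559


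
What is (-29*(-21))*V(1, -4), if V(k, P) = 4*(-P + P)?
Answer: 0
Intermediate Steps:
V(k, P) = 0 (V(k, P) = 4*0 = 0)
(-29*(-21))*V(1, -4) = -29*(-21)*0 = 609*0 = 0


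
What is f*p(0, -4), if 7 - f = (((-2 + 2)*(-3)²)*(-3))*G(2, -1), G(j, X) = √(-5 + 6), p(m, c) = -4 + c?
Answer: -56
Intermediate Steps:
G(j, X) = 1 (G(j, X) = √1 = 1)
f = 7 (f = 7 - ((-2 + 2)*(-3)²)*(-3) = 7 - (0*9)*(-3) = 7 - 0*(-3) = 7 - 0 = 7 - 1*0 = 7 + 0 = 7)
f*p(0, -4) = 7*(-4 - 4) = 7*(-8) = -56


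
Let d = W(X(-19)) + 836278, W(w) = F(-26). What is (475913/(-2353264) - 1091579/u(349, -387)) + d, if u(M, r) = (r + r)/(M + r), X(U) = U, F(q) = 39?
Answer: 712838022630661/910713168 ≈ 7.8273e+5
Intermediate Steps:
W(w) = 39
u(M, r) = 2*r/(M + r) (u(M, r) = (2*r)/(M + r) = 2*r/(M + r))
d = 836317 (d = 39 + 836278 = 836317)
(475913/(-2353264) - 1091579/u(349, -387)) + d = (475913/(-2353264) - 1091579/(2*(-387)/(349 - 387))) + 836317 = (475913*(-1/2353264) - 1091579/(2*(-387)/(-38))) + 836317 = (-475913/2353264 - 1091579/(2*(-387)*(-1/38))) + 836317 = (-475913/2353264 - 1091579/387/19) + 836317 = (-475913/2353264 - 1091579*19/387) + 836317 = (-475913/2353264 - 20740001/387) + 836317 = -48806881891595/910713168 + 836317 = 712838022630661/910713168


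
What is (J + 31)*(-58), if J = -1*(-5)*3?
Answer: -2668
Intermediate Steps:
J = 15 (J = 5*3 = 15)
(J + 31)*(-58) = (15 + 31)*(-58) = 46*(-58) = -2668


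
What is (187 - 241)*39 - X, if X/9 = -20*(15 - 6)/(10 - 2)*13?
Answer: 1053/2 ≈ 526.50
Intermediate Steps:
X = -5265/2 (X = 9*(-20*(15 - 6)/(10 - 2)*13) = 9*(-180/8*13) = 9*(-20*9/8*13) = 9*(-45/2*13) = 9*(-585/2) = -5265/2 ≈ -2632.5)
(187 - 241)*39 - X = (187 - 241)*39 - 1*(-5265/2) = -54*39 + 5265/2 = -2106 + 5265/2 = 1053/2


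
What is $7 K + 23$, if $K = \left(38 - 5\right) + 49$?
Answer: $597$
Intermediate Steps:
$K = 82$ ($K = 33 + 49 = 82$)
$7 K + 23 = 7 \cdot 82 + 23 = 574 + 23 = 597$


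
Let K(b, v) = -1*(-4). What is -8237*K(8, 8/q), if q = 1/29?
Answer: -32948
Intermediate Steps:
q = 1/29 ≈ 0.034483
K(b, v) = 4
-8237*K(8, 8/q) = -8237*4 = -32948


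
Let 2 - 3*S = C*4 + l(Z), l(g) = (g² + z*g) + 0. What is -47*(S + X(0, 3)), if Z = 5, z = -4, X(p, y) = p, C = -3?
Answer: -141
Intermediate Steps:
l(g) = g² - 4*g (l(g) = (g² - 4*g) + 0 = g² - 4*g)
S = 3 (S = ⅔ - (-3*4 + 5*(-4 + 5))/3 = ⅔ - (-12 + 5*1)/3 = ⅔ - (-12 + 5)/3 = ⅔ - ⅓*(-7) = ⅔ + 7/3 = 3)
-47*(S + X(0, 3)) = -47*(3 + 0) = -47*3 = -141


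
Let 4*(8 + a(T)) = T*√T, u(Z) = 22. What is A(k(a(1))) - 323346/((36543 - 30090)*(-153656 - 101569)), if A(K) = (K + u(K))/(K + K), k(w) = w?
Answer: -31285689091/34037316450 ≈ -0.91916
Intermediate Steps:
a(T) = -8 + T^(3/2)/4 (a(T) = -8 + (T*√T)/4 = -8 + T^(3/2)/4)
A(K) = (22 + K)/(2*K) (A(K) = (K + 22)/(K + K) = (22 + K)/((2*K)) = (22 + K)*(1/(2*K)) = (22 + K)/(2*K))
A(k(a(1))) - 323346/((36543 - 30090)*(-153656 - 101569)) = (22 + (-8 + 1^(3/2)/4))/(2*(-8 + 1^(3/2)/4)) - 323346/((36543 - 30090)*(-153656 - 101569)) = (22 + (-8 + (¼)*1))/(2*(-8 + (¼)*1)) - 323346/(6453*(-255225)) = (22 + (-8 + ¼))/(2*(-8 + ¼)) - 323346/(-1646966925) = (22 - 31/4)/(2*(-31/4)) - 323346*(-1)/1646966925 = (½)*(-4/31)*(57/4) - 1*(-107782/548988975) = -57/62 + 107782/548988975 = -31285689091/34037316450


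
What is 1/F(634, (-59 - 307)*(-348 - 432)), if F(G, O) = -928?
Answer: -1/928 ≈ -0.0010776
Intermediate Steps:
1/F(634, (-59 - 307)*(-348 - 432)) = 1/(-928) = -1/928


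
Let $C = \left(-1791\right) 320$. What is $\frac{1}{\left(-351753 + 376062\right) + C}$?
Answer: $- \frac{1}{548811} \approx -1.8221 \cdot 10^{-6}$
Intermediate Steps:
$C = -573120$
$\frac{1}{\left(-351753 + 376062\right) + C} = \frac{1}{\left(-351753 + 376062\right) - 573120} = \frac{1}{24309 - 573120} = \frac{1}{-548811} = - \frac{1}{548811}$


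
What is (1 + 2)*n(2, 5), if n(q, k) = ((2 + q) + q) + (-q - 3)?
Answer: 3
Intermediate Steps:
n(q, k) = -1 + q (n(q, k) = (2 + 2*q) + (-3 - q) = -1 + q)
(1 + 2)*n(2, 5) = (1 + 2)*(-1 + 2) = 3*1 = 3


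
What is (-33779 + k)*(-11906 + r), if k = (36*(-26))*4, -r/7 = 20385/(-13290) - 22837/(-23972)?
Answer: 4742670981270485/10619596 ≈ 4.4660e+8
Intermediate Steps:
r = 43205281/10619596 (r = -7*(20385/(-13290) - 22837/(-23972)) = -7*(20385*(-1/13290) - 22837*(-1/23972)) = -7*(-1359/886 + 22837/23972) = -7*(-6172183/10619596) = 43205281/10619596 ≈ 4.0685)
k = -3744 (k = -936*4 = -3744)
(-33779 + k)*(-11906 + r) = (-33779 - 3744)*(-11906 + 43205281/10619596) = -37523*(-126393704695/10619596) = 4742670981270485/10619596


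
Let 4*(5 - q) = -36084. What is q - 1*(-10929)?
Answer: 19955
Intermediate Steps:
q = 9026 (q = 5 - 1/4*(-36084) = 5 + 9021 = 9026)
q - 1*(-10929) = 9026 - 1*(-10929) = 9026 + 10929 = 19955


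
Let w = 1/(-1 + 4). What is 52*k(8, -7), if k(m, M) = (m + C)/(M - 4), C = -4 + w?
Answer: -676/33 ≈ -20.485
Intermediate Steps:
w = ⅓ (w = 1/3 = ⅓ ≈ 0.33333)
C = -11/3 (C = -4 + ⅓ = -11/3 ≈ -3.6667)
k(m, M) = (-11/3 + m)/(-4 + M) (k(m, M) = (m - 11/3)/(M - 4) = (-11/3 + m)/(-4 + M))
52*k(8, -7) = 52*((-11/3 + 8)/(-4 - 7)) = 52*((13/3)/(-11)) = 52*(-1/11*13/3) = 52*(-13/33) = -676/33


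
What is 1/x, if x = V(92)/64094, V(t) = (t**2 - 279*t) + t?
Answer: -32047/8556 ≈ -3.7456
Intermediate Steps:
V(t) = t**2 - 278*t
x = -8556/32047 (x = (92*(-278 + 92))/64094 = (92*(-186))*(1/64094) = -17112*1/64094 = -8556/32047 ≈ -0.26698)
1/x = 1/(-8556/32047) = -32047/8556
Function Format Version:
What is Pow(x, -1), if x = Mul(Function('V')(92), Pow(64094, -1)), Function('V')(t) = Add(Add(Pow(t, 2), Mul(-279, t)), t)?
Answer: Rational(-32047, 8556) ≈ -3.7456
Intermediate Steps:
Function('V')(t) = Add(Pow(t, 2), Mul(-278, t))
x = Rational(-8556, 32047) (x = Mul(Mul(92, Add(-278, 92)), Pow(64094, -1)) = Mul(Mul(92, -186), Rational(1, 64094)) = Mul(-17112, Rational(1, 64094)) = Rational(-8556, 32047) ≈ -0.26698)
Pow(x, -1) = Pow(Rational(-8556, 32047), -1) = Rational(-32047, 8556)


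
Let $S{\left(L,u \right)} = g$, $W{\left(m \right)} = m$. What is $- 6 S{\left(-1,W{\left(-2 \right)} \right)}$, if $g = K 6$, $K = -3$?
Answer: $108$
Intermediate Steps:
$g = -18$ ($g = \left(-3\right) 6 = -18$)
$S{\left(L,u \right)} = -18$
$- 6 S{\left(-1,W{\left(-2 \right)} \right)} = \left(-6\right) \left(-18\right) = 108$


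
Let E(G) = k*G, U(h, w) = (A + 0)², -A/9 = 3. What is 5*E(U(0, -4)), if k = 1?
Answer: 3645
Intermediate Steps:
A = -27 (A = -9*3 = -27)
U(h, w) = 729 (U(h, w) = (-27 + 0)² = (-27)² = 729)
E(G) = G (E(G) = 1*G = G)
5*E(U(0, -4)) = 5*729 = 3645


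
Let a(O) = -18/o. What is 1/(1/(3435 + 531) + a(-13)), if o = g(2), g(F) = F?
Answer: -3966/35693 ≈ -0.11111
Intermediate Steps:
o = 2
a(O) = -9 (a(O) = -18/2 = -18*½ = -9)
1/(1/(3435 + 531) + a(-13)) = 1/(1/(3435 + 531) - 9) = 1/(1/3966 - 9) = 1/(-35693/3966) = -3966/35693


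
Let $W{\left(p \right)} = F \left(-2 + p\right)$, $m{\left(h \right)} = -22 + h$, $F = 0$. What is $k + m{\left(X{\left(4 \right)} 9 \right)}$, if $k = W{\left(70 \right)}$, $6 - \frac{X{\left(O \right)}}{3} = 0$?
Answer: $140$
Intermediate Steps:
$X{\left(O \right)} = 18$ ($X{\left(O \right)} = 18 - 0 = 18 + 0 = 18$)
$W{\left(p \right)} = 0$ ($W{\left(p \right)} = 0 \left(-2 + p\right) = 0$)
$k = 0$
$k + m{\left(X{\left(4 \right)} 9 \right)} = 0 + \left(-22 + 18 \cdot 9\right) = 0 + \left(-22 + 162\right) = 0 + 140 = 140$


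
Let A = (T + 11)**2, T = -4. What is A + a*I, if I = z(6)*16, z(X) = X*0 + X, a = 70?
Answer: 6769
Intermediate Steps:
A = 49 (A = (-4 + 11)**2 = 7**2 = 49)
z(X) = X (z(X) = 0 + X = X)
I = 96 (I = 6*16 = 96)
A + a*I = 49 + 70*96 = 49 + 6720 = 6769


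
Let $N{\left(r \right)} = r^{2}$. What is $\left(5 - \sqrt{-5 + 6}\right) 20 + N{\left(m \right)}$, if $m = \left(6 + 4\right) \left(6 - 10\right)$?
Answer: $1680$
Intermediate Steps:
$m = -40$ ($m = 10 \left(-4\right) = -40$)
$\left(5 - \sqrt{-5 + 6}\right) 20 + N{\left(m \right)} = \left(5 - \sqrt{-5 + 6}\right) 20 + \left(-40\right)^{2} = \left(5 - \sqrt{1}\right) 20 + 1600 = \left(5 - 1\right) 20 + 1600 = 4 \cdot 20 + 1600 = 80 + 1600 = 1680$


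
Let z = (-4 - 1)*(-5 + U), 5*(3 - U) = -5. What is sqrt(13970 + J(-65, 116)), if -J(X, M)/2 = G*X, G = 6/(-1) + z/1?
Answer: 4*sqrt(865) ≈ 117.64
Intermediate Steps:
U = 4 (U = 3 - 1/5*(-5) = 3 + 1 = 4)
z = 5 (z = (-4 - 1)*(-5 + 4) = -5*(-1) = 5)
G = -1 (G = 6/(-1) + 5/1 = 6*(-1) + 5*1 = -6 + 5 = -1)
J(X, M) = 2*X (J(X, M) = -(-2)*X = 2*X)
sqrt(13970 + J(-65, 116)) = sqrt(13970 + 2*(-65)) = sqrt(13970 - 130) = sqrt(13840) = 4*sqrt(865)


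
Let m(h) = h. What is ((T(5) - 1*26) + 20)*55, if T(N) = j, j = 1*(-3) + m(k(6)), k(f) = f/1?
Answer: -165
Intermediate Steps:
k(f) = f (k(f) = f*1 = f)
j = 3 (j = 1*(-3) + 6 = -3 + 6 = 3)
T(N) = 3
((T(5) - 1*26) + 20)*55 = ((3 - 1*26) + 20)*55 = ((3 - 26) + 20)*55 = (-23 + 20)*55 = -3*55 = -165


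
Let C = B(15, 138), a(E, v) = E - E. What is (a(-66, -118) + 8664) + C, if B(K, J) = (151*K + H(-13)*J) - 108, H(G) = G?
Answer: 9027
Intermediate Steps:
B(K, J) = -108 - 13*J + 151*K (B(K, J) = (151*K - 13*J) - 108 = (-13*J + 151*K) - 108 = -108 - 13*J + 151*K)
a(E, v) = 0
C = 363 (C = -108 - 13*138 + 151*15 = -108 - 1794 + 2265 = 363)
(a(-66, -118) + 8664) + C = (0 + 8664) + 363 = 8664 + 363 = 9027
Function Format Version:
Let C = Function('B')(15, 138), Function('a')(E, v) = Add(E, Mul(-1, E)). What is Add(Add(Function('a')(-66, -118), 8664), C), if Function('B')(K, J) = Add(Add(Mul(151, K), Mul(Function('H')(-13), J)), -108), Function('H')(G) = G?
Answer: 9027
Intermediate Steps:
Function('B')(K, J) = Add(-108, Mul(-13, J), Mul(151, K)) (Function('B')(K, J) = Add(Add(Mul(151, K), Mul(-13, J)), -108) = Add(Add(Mul(-13, J), Mul(151, K)), -108) = Add(-108, Mul(-13, J), Mul(151, K)))
Function('a')(E, v) = 0
C = 363 (C = Add(-108, Mul(-13, 138), Mul(151, 15)) = Add(-108, -1794, 2265) = 363)
Add(Add(Function('a')(-66, -118), 8664), C) = Add(Add(0, 8664), 363) = Add(8664, 363) = 9027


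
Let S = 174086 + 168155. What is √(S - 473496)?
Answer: I*√131255 ≈ 362.29*I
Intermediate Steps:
S = 342241
√(S - 473496) = √(342241 - 473496) = √(-131255) = I*√131255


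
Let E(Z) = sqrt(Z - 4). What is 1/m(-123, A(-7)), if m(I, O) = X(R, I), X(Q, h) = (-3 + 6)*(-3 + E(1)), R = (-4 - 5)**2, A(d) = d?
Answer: -1/12 - I*sqrt(3)/36 ≈ -0.083333 - 0.048113*I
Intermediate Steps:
E(Z) = sqrt(-4 + Z)
R = 81 (R = (-9)**2 = 81)
X(Q, h) = -9 + 3*I*sqrt(3) (X(Q, h) = (-3 + 6)*(-3 + sqrt(-4 + 1)) = 3*(-3 + sqrt(-3)) = 3*(-3 + I*sqrt(3)) = -9 + 3*I*sqrt(3))
m(I, O) = -9 + 3*I*sqrt(3)
1/m(-123, A(-7)) = 1/(-9 + 3*I*sqrt(3))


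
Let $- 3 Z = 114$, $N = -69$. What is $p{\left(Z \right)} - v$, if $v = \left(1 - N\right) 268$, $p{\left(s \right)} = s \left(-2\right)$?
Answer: $-18684$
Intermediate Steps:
$Z = -38$ ($Z = \left(- \frac{1}{3}\right) 114 = -38$)
$p{\left(s \right)} = - 2 s$
$v = 18760$ ($v = \left(1 - -69\right) 268 = \left(1 + 69\right) 268 = 70 \cdot 268 = 18760$)
$p{\left(Z \right)} - v = \left(-2\right) \left(-38\right) - 18760 = 76 - 18760 = -18684$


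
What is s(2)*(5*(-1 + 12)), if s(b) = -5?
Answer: -275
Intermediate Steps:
s(2)*(5*(-1 + 12)) = -25*(-1 + 12) = -25*11 = -5*55 = -275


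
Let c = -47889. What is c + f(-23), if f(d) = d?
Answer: -47912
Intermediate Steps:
c + f(-23) = -47889 - 23 = -47912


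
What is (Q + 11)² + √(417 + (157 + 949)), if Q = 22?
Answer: 1089 + √1523 ≈ 1128.0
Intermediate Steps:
(Q + 11)² + √(417 + (157 + 949)) = (22 + 11)² + √(417 + (157 + 949)) = 33² + √(417 + 1106) = 1089 + √1523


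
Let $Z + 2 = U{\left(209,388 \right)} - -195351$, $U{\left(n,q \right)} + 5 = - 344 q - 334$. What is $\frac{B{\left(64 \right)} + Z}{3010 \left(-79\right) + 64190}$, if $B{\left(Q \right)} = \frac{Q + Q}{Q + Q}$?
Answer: $- \frac{61539}{173600} \approx -0.35449$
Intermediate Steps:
$U{\left(n,q \right)} = -339 - 344 q$ ($U{\left(n,q \right)} = -5 - \left(334 + 344 q\right) = -339 - 344 q$)
$B{\left(Q \right)} = 1$ ($B{\left(Q \right)} = \frac{2 Q}{2 Q} = 2 Q \frac{1}{2 Q} = 1$)
$Z = 61538$ ($Z = -2 - -61540 = -2 + \left(\left(-339 - 133472\right) + 195351\right) = -2 + \left(-133811 + 195351\right) = -2 + 61540 = 61538$)
$\frac{B{\left(64 \right)} + Z}{3010 \left(-79\right) + 64190} = \frac{1 + 61538}{3010 \left(-79\right) + 64190} = \frac{61539}{-237790 + 64190} = \frac{61539}{-173600} = 61539 \left(- \frac{1}{173600}\right) = - \frac{61539}{173600}$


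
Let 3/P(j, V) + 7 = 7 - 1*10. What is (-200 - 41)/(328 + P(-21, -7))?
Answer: -2410/3277 ≈ -0.73543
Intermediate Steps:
P(j, V) = -3/10 (P(j, V) = 3/(-7 + (7 - 1*10)) = 3/(-7 + (7 - 10)) = 3/(-7 - 3) = 3/(-10) = 3*(-⅒) = -3/10)
(-200 - 41)/(328 + P(-21, -7)) = (-200 - 41)/(328 - 3/10) = -241/3277/10 = -241*10/3277 = -2410/3277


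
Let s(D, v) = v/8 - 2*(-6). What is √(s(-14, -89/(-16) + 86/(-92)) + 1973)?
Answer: √268894978/368 ≈ 44.560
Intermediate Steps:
s(D, v) = 12 + v/8 (s(D, v) = v*(⅛) + 12 = v/8 + 12 = 12 + v/8)
√(s(-14, -89/(-16) + 86/(-92)) + 1973) = √((12 + (-89/(-16) + 86/(-92))/8) + 1973) = √((12 + (-89*(-1/16) + 86*(-1/92))/8) + 1973) = √((12 + (89/16 - 43/46)/8) + 1973) = √((12 + (⅛)*(1703/368)) + 1973) = √((12 + 1703/2944) + 1973) = √(37031/2944 + 1973) = √(5845543/2944) = √268894978/368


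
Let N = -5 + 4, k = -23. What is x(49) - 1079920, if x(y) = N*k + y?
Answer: -1079848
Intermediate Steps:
N = -1
x(y) = 23 + y (x(y) = -1*(-23) + y = 23 + y)
x(49) - 1079920 = (23 + 49) - 1079920 = 72 - 1079920 = -1079848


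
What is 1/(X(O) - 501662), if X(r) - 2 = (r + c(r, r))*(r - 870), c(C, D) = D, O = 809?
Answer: -1/600358 ≈ -1.6657e-6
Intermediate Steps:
X(r) = 2 + 2*r*(-870 + r) (X(r) = 2 + (r + r)*(r - 870) = 2 + (2*r)*(-870 + r) = 2 + 2*r*(-870 + r))
1/(X(O) - 501662) = 1/((2 - 1740*809 + 2*809²) - 501662) = 1/((2 - 1407660 + 2*654481) - 501662) = 1/((2 - 1407660 + 1308962) - 501662) = 1/(-98696 - 501662) = 1/(-600358) = -1/600358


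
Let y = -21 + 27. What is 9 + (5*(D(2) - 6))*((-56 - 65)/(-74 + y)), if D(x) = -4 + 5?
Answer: -2413/68 ≈ -35.485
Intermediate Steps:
y = 6
D(x) = 1
9 + (5*(D(2) - 6))*((-56 - 65)/(-74 + y)) = 9 + (5*(1 - 6))*((-56 - 65)/(-74 + 6)) = 9 + (5*(-5))*(-121/(-68)) = 9 - (-3025)*(-1)/68 = 9 - 25*121/68 = 9 - 3025/68 = -2413/68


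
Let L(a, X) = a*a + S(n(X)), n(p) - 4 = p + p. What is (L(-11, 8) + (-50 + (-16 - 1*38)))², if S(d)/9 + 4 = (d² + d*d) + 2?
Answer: 51825601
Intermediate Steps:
n(p) = 4 + 2*p (n(p) = 4 + (p + p) = 4 + 2*p)
S(d) = -18 + 18*d² (S(d) = -36 + 9*((d² + d*d) + 2) = -36 + 9*((d² + d²) + 2) = -36 + 9*(2*d² + 2) = -36 + 9*(2 + 2*d²) = -36 + (18 + 18*d²) = -18 + 18*d²)
L(a, X) = -18 + a² + 18*(4 + 2*X)² (L(a, X) = a*a + (-18 + 18*(4 + 2*X)²) = a² + (-18 + 18*(4 + 2*X)²) = -18 + a² + 18*(4 + 2*X)²)
(L(-11, 8) + (-50 + (-16 - 1*38)))² = ((-18 + (-11)² + 72*(2 + 8)²) + (-50 + (-16 - 1*38)))² = ((-18 + 121 + 72*10²) + (-50 + (-16 - 38)))² = ((-18 + 121 + 72*100) + (-50 - 54))² = ((-18 + 121 + 7200) - 104)² = (7303 - 104)² = 7199² = 51825601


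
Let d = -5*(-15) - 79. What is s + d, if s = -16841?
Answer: -16845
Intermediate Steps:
d = -4 (d = 75 - 79 = -4)
s + d = -16841 - 4 = -16845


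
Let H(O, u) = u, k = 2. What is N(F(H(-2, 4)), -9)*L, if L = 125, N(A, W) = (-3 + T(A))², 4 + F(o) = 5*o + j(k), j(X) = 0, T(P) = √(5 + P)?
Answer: 3750 - 750*√21 ≈ 313.07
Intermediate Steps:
F(o) = -4 + 5*o (F(o) = -4 + (5*o + 0) = -4 + 5*o)
N(A, W) = (-3 + √(5 + A))²
N(F(H(-2, 4)), -9)*L = (-3 + √(5 + (-4 + 5*4)))²*125 = (-3 + √(5 + (-4 + 20)))²*125 = (-3 + √(5 + 16))²*125 = (-3 + √21)²*125 = 125*(-3 + √21)²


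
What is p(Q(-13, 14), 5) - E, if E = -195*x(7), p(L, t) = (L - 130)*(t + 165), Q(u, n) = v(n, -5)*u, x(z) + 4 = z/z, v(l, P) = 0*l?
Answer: -22685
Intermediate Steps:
v(l, P) = 0
x(z) = -3 (x(z) = -4 + z/z = -4 + 1 = -3)
Q(u, n) = 0 (Q(u, n) = 0*u = 0)
p(L, t) = (-130 + L)*(165 + t)
E = 585 (E = -195*(-3) = 585)
p(Q(-13, 14), 5) - E = (-21450 - 130*5 + 165*0 + 0*5) - 1*585 = (-21450 - 650 + 0 + 0) - 585 = -22100 - 585 = -22685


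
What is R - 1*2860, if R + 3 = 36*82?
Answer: 89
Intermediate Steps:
R = 2949 (R = -3 + 36*82 = -3 + 2952 = 2949)
R - 1*2860 = 2949 - 1*2860 = 2949 - 2860 = 89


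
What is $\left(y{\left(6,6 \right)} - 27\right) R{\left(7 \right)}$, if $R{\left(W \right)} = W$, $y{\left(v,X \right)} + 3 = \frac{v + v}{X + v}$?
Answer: $-203$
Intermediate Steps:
$y{\left(v,X \right)} = -3 + \frac{2 v}{X + v}$ ($y{\left(v,X \right)} = -3 + \frac{v + v}{X + v} = -3 + \frac{2 v}{X + v}$)
$\left(y{\left(6,6 \right)} - 27\right) R{\left(7 \right)} = \left(\frac{\left(-1\right) 6 - 18}{6 + 6} - 27\right) 7 = \left(\frac{-6 - 18}{12} - 27\right) 7 = \left(\frac{1}{12} \left(-24\right) - 27\right) 7 = \left(-2 - 27\right) 7 = \left(-29\right) 7 = -203$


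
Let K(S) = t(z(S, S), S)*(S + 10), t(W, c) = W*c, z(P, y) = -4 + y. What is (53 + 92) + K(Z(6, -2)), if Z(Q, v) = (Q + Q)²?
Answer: 3104785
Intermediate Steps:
Z(Q, v) = 4*Q² (Z(Q, v) = (2*Q)² = 4*Q²)
K(S) = S*(-4 + S)*(10 + S) (K(S) = ((-4 + S)*S)*(S + 10) = (S*(-4 + S))*(10 + S) = S*(-4 + S)*(10 + S))
(53 + 92) + K(Z(6, -2)) = (53 + 92) + (4*6²)*(-4 + 4*6²)*(10 + 4*6²) = 145 + (4*36)*(-4 + 4*36)*(10 + 4*36) = 145 + 144*(-4 + 144)*(10 + 144) = 145 + 144*140*154 = 145 + 3104640 = 3104785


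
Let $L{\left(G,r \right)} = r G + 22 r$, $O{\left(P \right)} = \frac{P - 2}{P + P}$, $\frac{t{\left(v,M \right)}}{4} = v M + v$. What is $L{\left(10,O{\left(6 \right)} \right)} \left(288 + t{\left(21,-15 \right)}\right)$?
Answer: $-9472$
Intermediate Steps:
$t{\left(v,M \right)} = 4 v + 4 M v$ ($t{\left(v,M \right)} = 4 \left(v M + v\right) = 4 \left(M v + v\right) = 4 \left(v + M v\right) = 4 v + 4 M v$)
$O{\left(P \right)} = \frac{-2 + P}{2 P}$
$L{\left(G,r \right)} = 22 r + G r$ ($L{\left(G,r \right)} = G r + 22 r = 22 r + G r$)
$L{\left(10,O{\left(6 \right)} \right)} \left(288 + t{\left(21,-15 \right)}\right) = \frac{-2 + 6}{2 \cdot 6} \left(22 + 10\right) \left(288 + 4 \cdot 21 \left(1 - 15\right)\right) = \frac{1}{2} \cdot \frac{1}{6} \cdot 4 \cdot 32 \left(288 + 4 \cdot 21 \left(-14\right)\right) = \frac{1}{3} \cdot 32 \left(288 - 1176\right) = \frac{32}{3} \left(-888\right) = -9472$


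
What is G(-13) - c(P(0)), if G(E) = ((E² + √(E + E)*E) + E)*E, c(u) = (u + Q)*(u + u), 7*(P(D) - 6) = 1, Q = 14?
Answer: -111498/49 + 169*I*√26 ≈ -2275.5 + 861.73*I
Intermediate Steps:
P(D) = 43/7 (P(D) = 6 + (⅐)*1 = 6 + ⅐ = 43/7)
c(u) = 2*u*(14 + u) (c(u) = (u + 14)*(u + u) = (14 + u)*(2*u) = 2*u*(14 + u))
G(E) = E*(E + E² + √2*E^(3/2)) (G(E) = ((E² + √(2*E)*E) + E)*E = ((E² + (√2*√E)*E) + E)*E = ((E² + √2*E^(3/2)) + E)*E = (E + E² + √2*E^(3/2))*E = E*(E + E² + √2*E^(3/2)))
G(-13) - c(P(0)) = ((-13)² + (-13)³ + √2*(-13)^(5/2)) - 2*43*(14 + 43/7)/7 = (169 - 2197 + √2*(169*I*√13)) - 2*43*141/(7*7) = (169 - 2197 + 169*I*√26) - 1*12126/49 = (-2028 + 169*I*√26) - 12126/49 = -111498/49 + 169*I*√26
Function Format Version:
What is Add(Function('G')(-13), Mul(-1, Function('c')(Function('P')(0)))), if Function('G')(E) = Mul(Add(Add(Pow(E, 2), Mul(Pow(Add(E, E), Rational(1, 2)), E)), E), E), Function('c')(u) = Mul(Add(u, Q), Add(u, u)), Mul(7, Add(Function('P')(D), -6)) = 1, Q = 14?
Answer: Add(Rational(-111498, 49), Mul(169, I, Pow(26, Rational(1, 2)))) ≈ Add(-2275.5, Mul(861.73, I))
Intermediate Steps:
Function('P')(D) = Rational(43, 7) (Function('P')(D) = Add(6, Mul(Rational(1, 7), 1)) = Add(6, Rational(1, 7)) = Rational(43, 7))
Function('c')(u) = Mul(2, u, Add(14, u)) (Function('c')(u) = Mul(Add(u, 14), Add(u, u)) = Mul(Add(14, u), Mul(2, u)) = Mul(2, u, Add(14, u)))
Function('G')(E) = Mul(E, Add(E, Pow(E, 2), Mul(Pow(2, Rational(1, 2)), Pow(E, Rational(3, 2))))) (Function('G')(E) = Mul(Add(Add(Pow(E, 2), Mul(Pow(Mul(2, E), Rational(1, 2)), E)), E), E) = Mul(Add(Add(Pow(E, 2), Mul(Mul(Pow(2, Rational(1, 2)), Pow(E, Rational(1, 2))), E)), E), E) = Mul(Add(Add(Pow(E, 2), Mul(Pow(2, Rational(1, 2)), Pow(E, Rational(3, 2)))), E), E) = Mul(Add(E, Pow(E, 2), Mul(Pow(2, Rational(1, 2)), Pow(E, Rational(3, 2)))), E) = Mul(E, Add(E, Pow(E, 2), Mul(Pow(2, Rational(1, 2)), Pow(E, Rational(3, 2))))))
Add(Function('G')(-13), Mul(-1, Function('c')(Function('P')(0)))) = Add(Add(Pow(-13, 2), Pow(-13, 3), Mul(Pow(2, Rational(1, 2)), Pow(-13, Rational(5, 2)))), Mul(-1, Mul(2, Rational(43, 7), Add(14, Rational(43, 7))))) = Add(Add(169, -2197, Mul(Pow(2, Rational(1, 2)), Mul(169, I, Pow(13, Rational(1, 2))))), Mul(-1, Mul(2, Rational(43, 7), Rational(141, 7)))) = Add(Add(169, -2197, Mul(169, I, Pow(26, Rational(1, 2)))), Mul(-1, Rational(12126, 49))) = Add(Add(-2028, Mul(169, I, Pow(26, Rational(1, 2)))), Rational(-12126, 49)) = Add(Rational(-111498, 49), Mul(169, I, Pow(26, Rational(1, 2))))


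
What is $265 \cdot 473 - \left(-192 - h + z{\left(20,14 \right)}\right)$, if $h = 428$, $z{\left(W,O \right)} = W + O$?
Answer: $125931$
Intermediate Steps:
$z{\left(W,O \right)} = O + W$
$265 \cdot 473 - \left(-192 - h + z{\left(20,14 \right)}\right) = 265 \cdot 473 + \left(\left(192 - \left(14 + 20\right)\right) + 428\right) = 125345 + \left(\left(192 - 34\right) + 428\right) = 125345 + \left(158 + 428\right) = 125345 + 586 = 125931$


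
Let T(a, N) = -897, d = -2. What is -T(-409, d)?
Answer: 897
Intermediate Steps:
-T(-409, d) = -1*(-897) = 897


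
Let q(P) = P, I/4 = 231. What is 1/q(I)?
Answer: 1/924 ≈ 0.0010823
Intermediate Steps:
I = 924 (I = 4*231 = 924)
1/q(I) = 1/924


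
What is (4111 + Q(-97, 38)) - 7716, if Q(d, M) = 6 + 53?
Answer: -3546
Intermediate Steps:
Q(d, M) = 59
(4111 + Q(-97, 38)) - 7716 = (4111 + 59) - 7716 = 4170 - 7716 = -3546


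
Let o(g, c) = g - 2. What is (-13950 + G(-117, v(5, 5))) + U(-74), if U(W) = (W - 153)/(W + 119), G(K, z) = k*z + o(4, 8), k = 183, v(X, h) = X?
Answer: -586712/45 ≈ -13038.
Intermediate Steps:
o(g, c) = -2 + g
G(K, z) = 2 + 183*z (G(K, z) = 183*z + (-2 + 4) = 183*z + 2 = 2 + 183*z)
U(W) = (-153 + W)/(119 + W)
(-13950 + G(-117, v(5, 5))) + U(-74) = (-13950 + (2 + 183*5)) + (-153 - 74)/(119 - 74) = (-13950 + (2 + 915)) - 227/45 = (-13950 + 917) + (1/45)*(-227) = -13033 - 227/45 = -586712/45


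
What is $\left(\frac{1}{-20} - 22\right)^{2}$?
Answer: $\frac{194481}{400} \approx 486.2$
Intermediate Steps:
$\left(\frac{1}{-20} - 22\right)^{2} = \left(- \frac{1}{20} - 22\right)^{2} = \left(- \frac{441}{20}\right)^{2} = \frac{194481}{400}$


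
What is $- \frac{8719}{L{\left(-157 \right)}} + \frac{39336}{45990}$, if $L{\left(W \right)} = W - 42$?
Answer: $\frac{68135779}{1525335} \approx 44.669$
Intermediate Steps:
$L{\left(W \right)} = -42 + W$ ($L{\left(W \right)} = W - 42 = -42 + W$)
$- \frac{8719}{L{\left(-157 \right)}} + \frac{39336}{45990} = - \frac{8719}{-42 - 157} + \frac{39336}{45990} = - \frac{8719}{-199} + 39336 \cdot \frac{1}{45990} = \left(-8719\right) \left(- \frac{1}{199}\right) + \frac{6556}{7665} = \frac{8719}{199} + \frac{6556}{7665} = \frac{68135779}{1525335}$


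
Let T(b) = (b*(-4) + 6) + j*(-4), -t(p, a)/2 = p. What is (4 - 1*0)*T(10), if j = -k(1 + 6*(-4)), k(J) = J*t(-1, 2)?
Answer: -872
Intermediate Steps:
t(p, a) = -2*p
k(J) = 2*J (k(J) = J*(-2*(-1)) = J*2 = 2*J)
j = 46 (j = -2*(1 + 6*(-4)) = -2*(1 - 24) = -2*(-23) = -1*(-46) = 46)
T(b) = -178 - 4*b (T(b) = (b*(-4) + 6) + 46*(-4) = (-4*b + 6) - 184 = (6 - 4*b) - 184 = -178 - 4*b)
(4 - 1*0)*T(10) = (4 - 1*0)*(-178 - 4*10) = (4 + 0)*(-178 - 40) = 4*(-218) = -872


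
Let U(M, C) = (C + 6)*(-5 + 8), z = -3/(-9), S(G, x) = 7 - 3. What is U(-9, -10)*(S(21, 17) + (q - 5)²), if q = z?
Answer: -928/3 ≈ -309.33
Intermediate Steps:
S(G, x) = 4
z = ⅓ (z = -3*(-⅑) = ⅓ ≈ 0.33333)
U(M, C) = 18 + 3*C (U(M, C) = (6 + C)*3 = 18 + 3*C)
q = ⅓ ≈ 0.33333
U(-9, -10)*(S(21, 17) + (q - 5)²) = (18 + 3*(-10))*(4 + (⅓ - 5)²) = (18 - 30)*(4 + (-14/3)²) = -12*(4 + 196/9) = -12*232/9 = -928/3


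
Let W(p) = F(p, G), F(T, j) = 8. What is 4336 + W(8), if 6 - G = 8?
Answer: 4344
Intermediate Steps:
G = -2 (G = 6 - 1*8 = 6 - 8 = -2)
W(p) = 8
4336 + W(8) = 4336 + 8 = 4344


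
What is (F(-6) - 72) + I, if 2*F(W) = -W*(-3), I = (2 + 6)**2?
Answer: -17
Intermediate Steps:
I = 64 (I = 8**2 = 64)
F(W) = 3*W/2 (F(W) = (-W*(-3))/2 = (-(-3)*W)/2 = (3*W)/2 = 3*W/2)
(F(-6) - 72) + I = ((3/2)*(-6) - 72) + 64 = (-9 - 72) + 64 = -81 + 64 = -17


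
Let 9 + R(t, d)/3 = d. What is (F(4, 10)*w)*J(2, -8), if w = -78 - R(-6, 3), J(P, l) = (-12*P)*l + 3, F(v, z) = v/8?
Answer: -5850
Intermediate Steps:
R(t, d) = -27 + 3*d
F(v, z) = v/8 (F(v, z) = v*(⅛) = v/8)
J(P, l) = 3 - 12*P*l (J(P, l) = -12*P*l + 3 = 3 - 12*P*l)
w = -60 (w = -78 - (-27 + 3*3) = -78 - (-27 + 9) = -78 - 1*(-18) = -78 + 18 = -60)
(F(4, 10)*w)*J(2, -8) = (((⅛)*4)*(-60))*(3 - 12*2*(-8)) = ((½)*(-60))*(3 + 192) = -30*195 = -5850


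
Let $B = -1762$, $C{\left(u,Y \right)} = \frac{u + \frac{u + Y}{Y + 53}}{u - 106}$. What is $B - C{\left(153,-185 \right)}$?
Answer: $- \frac{2737919}{1551} \approx -1765.3$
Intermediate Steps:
$C{\left(u,Y \right)} = \frac{u + \frac{Y + u}{53 + Y}}{-106 + u}$
$B - C{\left(153,-185 \right)} = -1762 - \frac{-185 + 54 \cdot 153 - 28305}{-5618 - -19610 + 53 \cdot 153 - 28305} = -1762 - \frac{-185 + 8262 - 28305}{-5618 + 19610 + 8109 - 28305} = -1762 - \frac{1}{-6204} \left(-20228\right) = -1762 - \left(- \frac{1}{6204}\right) \left(-20228\right) = -1762 - \frac{5057}{1551} = - \frac{2737919}{1551}$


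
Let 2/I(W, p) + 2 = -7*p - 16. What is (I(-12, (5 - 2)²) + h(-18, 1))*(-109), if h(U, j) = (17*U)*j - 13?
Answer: 2816669/81 ≈ 34774.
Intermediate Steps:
h(U, j) = -13 + 17*U*j (h(U, j) = 17*U*j - 13 = -13 + 17*U*j)
I(W, p) = 2/(-18 - 7*p) (I(W, p) = 2/(-2 + (-7*p - 16)) = 2/(-2 + (-16 - 7*p)) = 2/(-18 - 7*p))
(I(-12, (5 - 2)²) + h(-18, 1))*(-109) = (-2/(18 + 7*(5 - 2)²) + (-13 + 17*(-18)*1))*(-109) = (-2/(18 + 7*3²) + (-13 - 306))*(-109) = (-2/(18 + 7*9) - 319)*(-109) = (-2/(18 + 63) - 319)*(-109) = (-2/81 - 319)*(-109) = -25841/81*(-109) = 2816669/81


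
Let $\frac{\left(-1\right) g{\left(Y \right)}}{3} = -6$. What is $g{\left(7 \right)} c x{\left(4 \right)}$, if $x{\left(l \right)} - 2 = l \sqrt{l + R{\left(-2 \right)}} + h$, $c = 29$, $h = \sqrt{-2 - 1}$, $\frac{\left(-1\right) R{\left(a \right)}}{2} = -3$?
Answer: $1044 + 2088 \sqrt{10} + 522 i \sqrt{3} \approx 7646.8 + 904.13 i$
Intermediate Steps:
$g{\left(Y \right)} = 18$ ($g{\left(Y \right)} = \left(-3\right) \left(-6\right) = 18$)
$R{\left(a \right)} = 6$ ($R{\left(a \right)} = \left(-2\right) \left(-3\right) = 6$)
$h = i \sqrt{3}$ ($h = \sqrt{-3} = i \sqrt{3} \approx 1.732 i$)
$x{\left(l \right)} = 2 + i \sqrt{3} + l \sqrt{6 + l}$ ($x{\left(l \right)} = 2 + \left(l \sqrt{l + 6} + i \sqrt{3}\right) = 2 + \left(l \sqrt{6 + l} + i \sqrt{3}\right) = 2 + \left(i \sqrt{3} + l \sqrt{6 + l}\right) = 2 + i \sqrt{3} + l \sqrt{6 + l}$)
$g{\left(7 \right)} c x{\left(4 \right)} = 18 \cdot 29 \left(2 + i \sqrt{3} + 4 \sqrt{6 + 4}\right) = 522 \left(2 + i \sqrt{3} + 4 \sqrt{10}\right) = 522 \left(2 + 4 \sqrt{10} + i \sqrt{3}\right) = 1044 + 2088 \sqrt{10} + 522 i \sqrt{3}$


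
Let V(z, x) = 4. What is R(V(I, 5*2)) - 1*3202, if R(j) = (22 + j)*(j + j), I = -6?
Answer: -2994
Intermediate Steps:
R(j) = 2*j*(22 + j) (R(j) = (22 + j)*(2*j) = 2*j*(22 + j))
R(V(I, 5*2)) - 1*3202 = 2*4*(22 + 4) - 1*3202 = 2*4*26 - 3202 = 208 - 3202 = -2994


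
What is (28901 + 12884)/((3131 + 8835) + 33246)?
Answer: 41785/45212 ≈ 0.92420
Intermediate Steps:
(28901 + 12884)/((3131 + 8835) + 33246) = 41785/(11966 + 33246) = 41785/45212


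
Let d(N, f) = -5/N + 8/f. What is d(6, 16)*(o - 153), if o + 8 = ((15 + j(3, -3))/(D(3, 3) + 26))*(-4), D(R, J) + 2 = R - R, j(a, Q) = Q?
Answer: 163/3 ≈ 54.333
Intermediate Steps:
D(R, J) = -2 (D(R, J) = -2 + (R - R) = -2 + 0 = -2)
o = -10 (o = -8 + ((15 - 3)/(-2 + 26))*(-4) = -8 + (12/24)*(-4) = -8 + (12*(1/24))*(-4) = -8 + (½)*(-4) = -8 - 2 = -10)
d(6, 16)*(o - 153) = (-5/6 + 8/16)*(-10 - 153) = (-5*⅙ + 8*(1/16))*(-163) = (-⅚ + ½)*(-163) = -⅓*(-163) = 163/3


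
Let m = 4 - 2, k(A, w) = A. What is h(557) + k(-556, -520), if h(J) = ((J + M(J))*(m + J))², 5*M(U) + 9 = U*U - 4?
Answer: 30617559102016221/25 ≈ 1.2247e+15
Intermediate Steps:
M(U) = -13/5 + U²/5 (M(U) = -9/5 + (U*U - 4)/5 = -9/5 + (U² - 4)/5 = -9/5 + (-4 + U²)/5 = -9/5 + (-⅘ + U²/5) = -13/5 + U²/5)
m = 2
h(J) = (2 + J)²*(-13/5 + J + J²/5)² (h(J) = ((J + (-13/5 + J²/5))*(2 + J))² = ((-13/5 + J + J²/5)*(2 + J))² = ((2 + J)*(-13/5 + J + J²/5))² = (2 + J)²*(-13/5 + J + J²/5)²)
h(557) + k(-556, -520) = (2 + 557)²*(-13 + 557² + 5*557)²/25 - 556 = (1/25)*559²*(-13 + 310249 + 2785)² - 556 = (1/25)*312481*313021² - 556 = (1/25)*312481*97982146441 - 556 = 30617559102030121/25 - 556 = 30617559102016221/25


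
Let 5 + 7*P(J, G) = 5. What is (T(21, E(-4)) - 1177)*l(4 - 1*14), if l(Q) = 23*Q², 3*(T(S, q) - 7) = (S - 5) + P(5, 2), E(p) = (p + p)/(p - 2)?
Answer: -8036200/3 ≈ -2.6787e+6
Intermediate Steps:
P(J, G) = 0 (P(J, G) = -5/7 + (⅐)*5 = -5/7 + 5/7 = 0)
E(p) = 2*p/(-2 + p) (E(p) = (2*p)/(-2 + p) = 2*p/(-2 + p))
T(S, q) = 16/3 + S/3 (T(S, q) = 7 + ((S - 5) + 0)/3 = 7 + ((-5 + S) + 0)/3 = 7 + (-5 + S)/3 = 7 + (-5/3 + S/3) = 16/3 + S/3)
(T(21, E(-4)) - 1177)*l(4 - 1*14) = ((16/3 + (⅓)*21) - 1177)*(23*(4 - 1*14)²) = ((16/3 + 7) - 1177)*(23*(4 - 14)²) = (37/3 - 1177)*(23*(-10)²) = -80362*100/3 = -3494/3*2300 = -8036200/3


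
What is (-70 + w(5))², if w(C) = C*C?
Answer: 2025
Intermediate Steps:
w(C) = C²
(-70 + w(5))² = (-70 + 5²)² = (-70 + 25)² = (-45)² = 2025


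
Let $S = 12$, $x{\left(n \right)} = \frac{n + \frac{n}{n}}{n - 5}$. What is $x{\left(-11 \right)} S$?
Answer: $\frac{15}{2} \approx 7.5$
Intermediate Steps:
$x{\left(n \right)} = \frac{1 + n}{-5 + n}$ ($x{\left(n \right)} = \frac{n + 1}{-5 + n} = \frac{1 + n}{-5 + n}$)
$x{\left(-11 \right)} S = \frac{1 - 11}{-5 - 11} \cdot 12 = \frac{1}{-16} \left(-10\right) 12 = \left(- \frac{1}{16}\right) \left(-10\right) 12 = \frac{5}{8} \cdot 12 = \frac{15}{2}$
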